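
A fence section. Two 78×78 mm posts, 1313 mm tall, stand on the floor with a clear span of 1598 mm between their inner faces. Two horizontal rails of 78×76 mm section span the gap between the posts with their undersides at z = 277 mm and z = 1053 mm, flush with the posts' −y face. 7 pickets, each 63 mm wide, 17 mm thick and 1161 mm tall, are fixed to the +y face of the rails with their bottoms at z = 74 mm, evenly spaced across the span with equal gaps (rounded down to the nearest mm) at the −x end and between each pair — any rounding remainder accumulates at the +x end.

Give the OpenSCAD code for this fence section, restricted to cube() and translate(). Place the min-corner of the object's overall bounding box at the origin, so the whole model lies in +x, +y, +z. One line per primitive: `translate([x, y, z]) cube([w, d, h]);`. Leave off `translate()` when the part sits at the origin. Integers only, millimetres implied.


cube([78, 78, 1313]);
translate([1676, 0, 0]) cube([78, 78, 1313]);
translate([78, 0, 277]) cube([1598, 78, 76]);
translate([78, 0, 1053]) cube([1598, 78, 76]);
translate([222, 78, 74]) cube([63, 17, 1161]);
translate([429, 78, 74]) cube([63, 17, 1161]);
translate([636, 78, 74]) cube([63, 17, 1161]);
translate([843, 78, 74]) cube([63, 17, 1161]);
translate([1050, 78, 74]) cube([63, 17, 1161]);
translate([1257, 78, 74]) cube([63, 17, 1161]);
translate([1464, 78, 74]) cube([63, 17, 1161]);


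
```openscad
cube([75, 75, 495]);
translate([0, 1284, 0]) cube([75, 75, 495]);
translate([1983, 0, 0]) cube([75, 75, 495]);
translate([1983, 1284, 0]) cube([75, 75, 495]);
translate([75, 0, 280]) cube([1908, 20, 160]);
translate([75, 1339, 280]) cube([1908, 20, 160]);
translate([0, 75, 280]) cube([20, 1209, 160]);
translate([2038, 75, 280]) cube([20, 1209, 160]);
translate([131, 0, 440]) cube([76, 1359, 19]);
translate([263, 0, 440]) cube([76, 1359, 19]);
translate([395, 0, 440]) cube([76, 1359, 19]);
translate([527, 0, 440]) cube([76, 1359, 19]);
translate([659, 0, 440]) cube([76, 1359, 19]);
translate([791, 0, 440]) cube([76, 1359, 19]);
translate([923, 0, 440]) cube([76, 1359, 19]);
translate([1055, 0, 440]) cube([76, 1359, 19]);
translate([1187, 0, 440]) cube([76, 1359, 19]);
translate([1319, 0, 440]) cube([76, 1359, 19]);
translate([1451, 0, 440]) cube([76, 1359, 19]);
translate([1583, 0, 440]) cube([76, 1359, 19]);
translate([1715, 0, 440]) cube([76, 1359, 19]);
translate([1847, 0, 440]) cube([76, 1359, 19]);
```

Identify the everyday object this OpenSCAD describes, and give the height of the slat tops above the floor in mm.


A bed frame. The slat-top height is 459 mm.

Four posts, four rails, and a row of slats — a bed frame. Slats sit on the rails at z = 280 + 160 = 440; with slat thickness 19, the top is 459 mm.


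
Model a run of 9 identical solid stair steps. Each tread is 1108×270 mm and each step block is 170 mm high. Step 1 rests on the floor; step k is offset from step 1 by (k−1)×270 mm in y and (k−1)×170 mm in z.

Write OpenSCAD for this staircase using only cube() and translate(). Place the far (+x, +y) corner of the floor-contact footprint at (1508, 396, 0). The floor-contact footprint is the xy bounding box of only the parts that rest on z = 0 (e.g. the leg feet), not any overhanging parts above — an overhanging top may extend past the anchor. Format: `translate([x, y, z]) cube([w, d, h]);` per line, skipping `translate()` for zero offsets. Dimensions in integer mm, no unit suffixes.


translate([400, 126, 0]) cube([1108, 270, 170]);
translate([400, 396, 170]) cube([1108, 270, 170]);
translate([400, 666, 340]) cube([1108, 270, 170]);
translate([400, 936, 510]) cube([1108, 270, 170]);
translate([400, 1206, 680]) cube([1108, 270, 170]);
translate([400, 1476, 850]) cube([1108, 270, 170]);
translate([400, 1746, 1020]) cube([1108, 270, 170]);
translate([400, 2016, 1190]) cube([1108, 270, 170]);
translate([400, 2286, 1360]) cube([1108, 270, 170]);


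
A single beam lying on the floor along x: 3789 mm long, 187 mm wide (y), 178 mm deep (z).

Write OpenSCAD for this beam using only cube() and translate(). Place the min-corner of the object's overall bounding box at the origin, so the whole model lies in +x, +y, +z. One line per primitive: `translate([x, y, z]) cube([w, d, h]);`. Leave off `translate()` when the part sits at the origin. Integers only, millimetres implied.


cube([3789, 187, 178]);


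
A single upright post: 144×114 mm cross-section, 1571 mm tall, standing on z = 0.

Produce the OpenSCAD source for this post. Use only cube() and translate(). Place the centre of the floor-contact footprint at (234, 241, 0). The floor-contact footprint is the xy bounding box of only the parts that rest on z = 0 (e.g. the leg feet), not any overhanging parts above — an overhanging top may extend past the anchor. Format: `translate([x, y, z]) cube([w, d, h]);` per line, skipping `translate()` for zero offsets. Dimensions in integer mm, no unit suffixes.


translate([162, 184, 0]) cube([144, 114, 1571]);


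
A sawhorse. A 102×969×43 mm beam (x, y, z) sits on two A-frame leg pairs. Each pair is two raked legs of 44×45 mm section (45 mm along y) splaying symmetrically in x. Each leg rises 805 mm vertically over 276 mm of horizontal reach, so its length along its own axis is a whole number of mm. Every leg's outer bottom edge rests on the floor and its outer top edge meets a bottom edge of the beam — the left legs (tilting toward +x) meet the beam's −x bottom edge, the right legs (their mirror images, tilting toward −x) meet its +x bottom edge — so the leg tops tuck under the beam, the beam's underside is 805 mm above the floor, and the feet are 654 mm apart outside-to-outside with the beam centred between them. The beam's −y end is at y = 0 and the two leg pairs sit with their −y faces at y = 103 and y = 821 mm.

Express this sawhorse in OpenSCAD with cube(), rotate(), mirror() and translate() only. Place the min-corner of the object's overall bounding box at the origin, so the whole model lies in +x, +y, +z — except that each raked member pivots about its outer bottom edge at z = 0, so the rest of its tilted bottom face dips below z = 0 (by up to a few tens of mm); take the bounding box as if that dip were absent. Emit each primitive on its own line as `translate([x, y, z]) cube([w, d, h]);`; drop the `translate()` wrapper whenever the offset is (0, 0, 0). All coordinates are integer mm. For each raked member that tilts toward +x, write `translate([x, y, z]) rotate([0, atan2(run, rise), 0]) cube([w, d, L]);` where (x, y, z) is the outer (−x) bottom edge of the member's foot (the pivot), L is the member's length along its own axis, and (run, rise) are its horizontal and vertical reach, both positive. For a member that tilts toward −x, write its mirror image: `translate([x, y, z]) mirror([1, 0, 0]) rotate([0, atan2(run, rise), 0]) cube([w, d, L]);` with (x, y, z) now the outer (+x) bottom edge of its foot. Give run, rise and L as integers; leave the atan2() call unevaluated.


translate([276, 0, 805]) cube([102, 969, 43]);
translate([0, 103, 0]) rotate([0, atan2(276, 805), 0]) cube([44, 45, 851]);
translate([654, 103, 0]) mirror([1, 0, 0]) rotate([0, atan2(276, 805), 0]) cube([44, 45, 851]);
translate([0, 821, 0]) rotate([0, atan2(276, 805), 0]) cube([44, 45, 851]);
translate([654, 821, 0]) mirror([1, 0, 0]) rotate([0, atan2(276, 805), 0]) cube([44, 45, 851]);


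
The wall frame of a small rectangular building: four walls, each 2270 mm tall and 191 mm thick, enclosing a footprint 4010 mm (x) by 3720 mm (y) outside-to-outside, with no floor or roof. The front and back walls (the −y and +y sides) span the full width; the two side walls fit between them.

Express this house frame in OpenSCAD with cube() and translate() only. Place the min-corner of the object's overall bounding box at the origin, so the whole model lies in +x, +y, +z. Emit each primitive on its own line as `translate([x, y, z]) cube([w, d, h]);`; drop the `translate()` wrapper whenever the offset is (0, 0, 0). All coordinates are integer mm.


cube([4010, 191, 2270]);
translate([0, 3529, 0]) cube([4010, 191, 2270]);
translate([0, 191, 0]) cube([191, 3338, 2270]);
translate([3819, 191, 0]) cube([191, 3338, 2270]);


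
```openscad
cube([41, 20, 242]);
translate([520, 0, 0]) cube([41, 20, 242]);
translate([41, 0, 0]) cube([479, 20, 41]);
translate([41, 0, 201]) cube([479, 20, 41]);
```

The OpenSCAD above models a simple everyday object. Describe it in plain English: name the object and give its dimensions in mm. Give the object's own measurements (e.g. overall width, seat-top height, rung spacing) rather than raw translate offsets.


A rectangular picture frame lying in the x–z plane (depth along y). The opening is 479 mm wide (x) by 160 mm tall (z), surrounded by a border 41 mm wide on all four sides. The frame is 20 mm deep and is made of two full-height vertical stiles with two horizontal rails fitted between them.


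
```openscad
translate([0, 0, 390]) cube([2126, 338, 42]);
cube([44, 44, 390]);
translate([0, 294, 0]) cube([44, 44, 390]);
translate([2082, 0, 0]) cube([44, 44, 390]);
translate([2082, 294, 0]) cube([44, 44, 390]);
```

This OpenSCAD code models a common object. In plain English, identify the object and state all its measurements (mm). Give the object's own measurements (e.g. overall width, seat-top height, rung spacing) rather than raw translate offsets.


A long wooden bench with a 2126 mm (x) × 338 mm (y) seat, 42 mm thick, its top surface 432 mm above the floor. Four 44 mm square legs at the seat corners, flush with the edges, run from z = 0 to the seat underside.


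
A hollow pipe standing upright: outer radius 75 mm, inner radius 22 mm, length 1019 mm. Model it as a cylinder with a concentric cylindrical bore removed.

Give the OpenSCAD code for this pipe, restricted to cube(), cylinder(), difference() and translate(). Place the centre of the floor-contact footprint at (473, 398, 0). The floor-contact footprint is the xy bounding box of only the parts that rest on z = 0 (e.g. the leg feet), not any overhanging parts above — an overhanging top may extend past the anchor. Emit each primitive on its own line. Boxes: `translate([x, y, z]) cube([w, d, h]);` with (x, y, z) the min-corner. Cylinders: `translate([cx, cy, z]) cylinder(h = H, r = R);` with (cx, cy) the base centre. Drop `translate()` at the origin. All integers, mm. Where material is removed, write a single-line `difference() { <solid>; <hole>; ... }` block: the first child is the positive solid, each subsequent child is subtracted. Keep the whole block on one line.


difference() { translate([473, 398, 0]) cylinder(h = 1019, r = 75); translate([473, 398, 0]) cylinder(h = 1019, r = 22); }


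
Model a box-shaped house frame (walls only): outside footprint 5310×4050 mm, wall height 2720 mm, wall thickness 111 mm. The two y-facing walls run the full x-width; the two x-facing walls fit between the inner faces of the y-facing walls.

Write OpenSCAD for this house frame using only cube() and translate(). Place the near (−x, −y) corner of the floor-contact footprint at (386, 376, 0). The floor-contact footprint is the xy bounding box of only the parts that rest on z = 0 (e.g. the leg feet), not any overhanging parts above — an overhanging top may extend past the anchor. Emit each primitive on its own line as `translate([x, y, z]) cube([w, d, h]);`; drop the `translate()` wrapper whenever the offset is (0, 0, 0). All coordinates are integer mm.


translate([386, 376, 0]) cube([5310, 111, 2720]);
translate([386, 4315, 0]) cube([5310, 111, 2720]);
translate([386, 487, 0]) cube([111, 3828, 2720]);
translate([5585, 487, 0]) cube([111, 3828, 2720]);


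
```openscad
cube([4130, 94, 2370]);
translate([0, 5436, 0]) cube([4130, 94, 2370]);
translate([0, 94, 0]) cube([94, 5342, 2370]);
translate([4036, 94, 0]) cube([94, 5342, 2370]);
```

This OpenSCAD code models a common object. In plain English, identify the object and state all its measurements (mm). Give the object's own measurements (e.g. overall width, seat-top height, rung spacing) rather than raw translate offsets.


The wall frame of a small rectangular building: four walls, each 2370 mm tall and 94 mm thick, enclosing a footprint 4130 mm (x) by 5530 mm (y) outside-to-outside, with no floor or roof. The front and back walls (the −y and +y sides) span the full width; the two side walls fit between them.


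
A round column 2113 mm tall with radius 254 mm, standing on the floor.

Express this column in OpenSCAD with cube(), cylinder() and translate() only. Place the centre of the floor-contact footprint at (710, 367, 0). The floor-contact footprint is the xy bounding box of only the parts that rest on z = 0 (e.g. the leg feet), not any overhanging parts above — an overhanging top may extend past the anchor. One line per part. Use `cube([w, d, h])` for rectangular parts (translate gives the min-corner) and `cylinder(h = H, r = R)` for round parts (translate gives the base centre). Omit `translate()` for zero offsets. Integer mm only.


translate([710, 367, 0]) cylinder(h = 2113, r = 254);


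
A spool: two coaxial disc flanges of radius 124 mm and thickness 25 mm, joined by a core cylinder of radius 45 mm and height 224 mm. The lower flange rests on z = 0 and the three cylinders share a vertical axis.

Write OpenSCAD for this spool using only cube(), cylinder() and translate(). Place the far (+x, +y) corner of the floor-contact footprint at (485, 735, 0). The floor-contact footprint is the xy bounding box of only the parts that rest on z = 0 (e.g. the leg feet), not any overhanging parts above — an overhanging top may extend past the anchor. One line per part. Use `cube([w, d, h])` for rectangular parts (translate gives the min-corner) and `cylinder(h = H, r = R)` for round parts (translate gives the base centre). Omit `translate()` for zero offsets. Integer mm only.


translate([361, 611, 0]) cylinder(h = 25, r = 124);
translate([361, 611, 25]) cylinder(h = 224, r = 45);
translate([361, 611, 249]) cylinder(h = 25, r = 124);


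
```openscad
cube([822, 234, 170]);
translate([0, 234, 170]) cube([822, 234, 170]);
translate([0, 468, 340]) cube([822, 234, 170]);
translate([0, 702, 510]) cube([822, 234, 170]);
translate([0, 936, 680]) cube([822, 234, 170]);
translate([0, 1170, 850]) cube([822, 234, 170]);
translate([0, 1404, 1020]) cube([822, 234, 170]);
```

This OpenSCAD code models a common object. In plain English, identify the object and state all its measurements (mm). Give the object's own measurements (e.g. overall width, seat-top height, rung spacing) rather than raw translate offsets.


A straight staircase of 7 solid steps. Each step is 822 mm wide (x), 234 mm deep (y, the going) and 170 mm tall (the rise). The first step rests on the floor; each subsequent step sits one going further in +y and one rise higher in +z, directly behind and above the previous step with no overlap.


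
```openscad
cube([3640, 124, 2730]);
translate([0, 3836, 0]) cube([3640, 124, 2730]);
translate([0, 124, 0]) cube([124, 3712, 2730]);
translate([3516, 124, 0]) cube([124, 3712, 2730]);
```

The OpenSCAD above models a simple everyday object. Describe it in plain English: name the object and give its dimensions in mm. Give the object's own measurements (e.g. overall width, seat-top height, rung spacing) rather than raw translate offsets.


The wall frame of a small rectangular building: four walls, each 2730 mm tall and 124 mm thick, enclosing a footprint 3640 mm (x) by 3960 mm (y) outside-to-outside, with no floor or roof. The front and back walls (the −y and +y sides) span the full width; the two side walls fit between them.


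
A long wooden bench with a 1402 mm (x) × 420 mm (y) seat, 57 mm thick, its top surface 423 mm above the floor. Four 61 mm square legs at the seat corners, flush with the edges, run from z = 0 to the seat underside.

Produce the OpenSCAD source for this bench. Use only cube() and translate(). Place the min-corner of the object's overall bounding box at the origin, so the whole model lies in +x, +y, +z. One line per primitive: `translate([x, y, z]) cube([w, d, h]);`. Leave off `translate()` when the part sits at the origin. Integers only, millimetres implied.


translate([0, 0, 366]) cube([1402, 420, 57]);
cube([61, 61, 366]);
translate([0, 359, 0]) cube([61, 61, 366]);
translate([1341, 0, 0]) cube([61, 61, 366]);
translate([1341, 359, 0]) cube([61, 61, 366]);


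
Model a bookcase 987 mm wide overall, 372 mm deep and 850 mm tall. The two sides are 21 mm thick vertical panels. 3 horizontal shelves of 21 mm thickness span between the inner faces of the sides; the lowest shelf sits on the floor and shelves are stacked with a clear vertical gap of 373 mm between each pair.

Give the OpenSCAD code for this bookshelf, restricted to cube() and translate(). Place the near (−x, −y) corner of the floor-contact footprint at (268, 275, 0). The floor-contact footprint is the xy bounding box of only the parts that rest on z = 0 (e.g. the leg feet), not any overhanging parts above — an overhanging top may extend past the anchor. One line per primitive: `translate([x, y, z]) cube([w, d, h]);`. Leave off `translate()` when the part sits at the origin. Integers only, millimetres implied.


translate([268, 275, 0]) cube([21, 372, 850]);
translate([1234, 275, 0]) cube([21, 372, 850]);
translate([289, 275, 0]) cube([945, 372, 21]);
translate([289, 275, 394]) cube([945, 372, 21]);
translate([289, 275, 788]) cube([945, 372, 21]);


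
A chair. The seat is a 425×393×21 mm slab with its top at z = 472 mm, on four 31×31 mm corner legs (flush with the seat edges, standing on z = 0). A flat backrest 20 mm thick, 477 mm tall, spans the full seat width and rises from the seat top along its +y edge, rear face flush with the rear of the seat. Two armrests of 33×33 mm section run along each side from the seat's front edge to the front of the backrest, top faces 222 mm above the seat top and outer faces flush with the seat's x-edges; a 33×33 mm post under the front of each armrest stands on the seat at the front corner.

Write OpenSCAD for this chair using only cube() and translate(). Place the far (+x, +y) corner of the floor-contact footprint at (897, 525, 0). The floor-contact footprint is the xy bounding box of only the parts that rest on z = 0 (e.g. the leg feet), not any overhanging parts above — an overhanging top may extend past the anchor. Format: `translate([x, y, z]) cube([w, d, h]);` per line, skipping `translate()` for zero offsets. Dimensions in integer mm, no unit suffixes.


// leg_h = 472 - 21 = 451
// arm post h = 222 - 33 = 189
translate([472, 132, 451]) cube([425, 393, 21]);
translate([472, 132, 0]) cube([31, 31, 451]);
translate([866, 132, 0]) cube([31, 31, 451]);
translate([472, 494, 0]) cube([31, 31, 451]);
translate([866, 494, 0]) cube([31, 31, 451]);
translate([472, 505, 472]) cube([425, 20, 477]);
translate([472, 132, 661]) cube([33, 373, 33]);
translate([864, 132, 661]) cube([33, 373, 33]);
translate([472, 132, 472]) cube([33, 33, 189]);
translate([864, 132, 472]) cube([33, 33, 189]);


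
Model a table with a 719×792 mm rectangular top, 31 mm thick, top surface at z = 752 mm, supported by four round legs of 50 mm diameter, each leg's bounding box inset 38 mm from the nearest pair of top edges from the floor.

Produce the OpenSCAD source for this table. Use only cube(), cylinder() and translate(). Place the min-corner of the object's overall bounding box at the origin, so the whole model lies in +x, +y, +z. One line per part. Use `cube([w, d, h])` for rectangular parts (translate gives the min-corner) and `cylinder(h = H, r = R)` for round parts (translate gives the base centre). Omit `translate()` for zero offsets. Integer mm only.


translate([0, 0, 721]) cube([719, 792, 31]);
translate([63, 63, 0]) cylinder(h = 721, r = 25);
translate([656, 63, 0]) cylinder(h = 721, r = 25);
translate([63, 729, 0]) cylinder(h = 721, r = 25);
translate([656, 729, 0]) cylinder(h = 721, r = 25);


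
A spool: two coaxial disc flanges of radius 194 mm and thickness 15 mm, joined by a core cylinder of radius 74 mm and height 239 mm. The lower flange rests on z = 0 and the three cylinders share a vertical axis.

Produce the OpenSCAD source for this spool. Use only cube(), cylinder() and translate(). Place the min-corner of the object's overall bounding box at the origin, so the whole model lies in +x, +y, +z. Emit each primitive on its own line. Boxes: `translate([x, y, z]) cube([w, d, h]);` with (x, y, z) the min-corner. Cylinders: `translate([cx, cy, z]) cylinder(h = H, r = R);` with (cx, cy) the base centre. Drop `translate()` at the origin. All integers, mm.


translate([194, 194, 0]) cylinder(h = 15, r = 194);
translate([194, 194, 15]) cylinder(h = 239, r = 74);
translate([194, 194, 254]) cylinder(h = 15, r = 194);


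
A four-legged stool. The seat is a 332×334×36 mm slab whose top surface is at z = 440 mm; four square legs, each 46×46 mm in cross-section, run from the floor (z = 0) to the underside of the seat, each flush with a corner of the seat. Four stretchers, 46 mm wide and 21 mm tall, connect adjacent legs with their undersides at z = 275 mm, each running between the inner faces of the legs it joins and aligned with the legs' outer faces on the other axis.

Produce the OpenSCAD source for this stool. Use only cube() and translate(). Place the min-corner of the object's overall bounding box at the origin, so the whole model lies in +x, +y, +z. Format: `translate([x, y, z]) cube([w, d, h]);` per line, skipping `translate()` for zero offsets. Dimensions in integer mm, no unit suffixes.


translate([0, 0, 404]) cube([332, 334, 36]);
cube([46, 46, 404]);
translate([286, 0, 0]) cube([46, 46, 404]);
translate([0, 288, 0]) cube([46, 46, 404]);
translate([286, 288, 0]) cube([46, 46, 404]);
translate([46, 0, 275]) cube([240, 46, 21]);
translate([46, 288, 275]) cube([240, 46, 21]);
translate([0, 46, 275]) cube([46, 242, 21]);
translate([286, 46, 275]) cube([46, 242, 21]);


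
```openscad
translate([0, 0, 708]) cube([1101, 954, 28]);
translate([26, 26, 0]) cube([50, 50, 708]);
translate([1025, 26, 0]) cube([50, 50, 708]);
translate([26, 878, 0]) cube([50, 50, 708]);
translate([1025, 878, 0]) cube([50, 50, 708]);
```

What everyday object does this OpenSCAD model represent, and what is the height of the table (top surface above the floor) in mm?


A table. The table height is 736 mm.

A 1101×954×28 slab sits at z = 708 on four 50 mm square posts — a table. The top surface is at 708 + 28 = 736 mm.


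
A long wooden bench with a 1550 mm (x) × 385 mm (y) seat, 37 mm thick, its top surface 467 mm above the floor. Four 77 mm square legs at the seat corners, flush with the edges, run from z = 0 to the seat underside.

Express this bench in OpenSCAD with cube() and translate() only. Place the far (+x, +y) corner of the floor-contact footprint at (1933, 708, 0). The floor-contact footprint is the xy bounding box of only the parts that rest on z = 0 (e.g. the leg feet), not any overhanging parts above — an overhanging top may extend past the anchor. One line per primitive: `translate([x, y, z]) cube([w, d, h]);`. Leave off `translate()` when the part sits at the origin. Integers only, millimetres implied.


// leg_h = 467 − 37 = 430
translate([383, 323, 430]) cube([1550, 385, 37]);
translate([383, 323, 0]) cube([77, 77, 430]);
translate([383, 631, 0]) cube([77, 77, 430]);
translate([1856, 323, 0]) cube([77, 77, 430]);
translate([1856, 631, 0]) cube([77, 77, 430]);


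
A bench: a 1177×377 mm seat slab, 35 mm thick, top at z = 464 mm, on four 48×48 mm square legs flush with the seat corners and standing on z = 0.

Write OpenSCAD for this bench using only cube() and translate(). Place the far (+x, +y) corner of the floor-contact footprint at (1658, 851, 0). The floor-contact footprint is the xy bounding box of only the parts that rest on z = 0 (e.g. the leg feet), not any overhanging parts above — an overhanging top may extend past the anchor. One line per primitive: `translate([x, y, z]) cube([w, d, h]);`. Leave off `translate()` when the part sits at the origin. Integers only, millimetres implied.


translate([481, 474, 429]) cube([1177, 377, 35]);
translate([481, 474, 0]) cube([48, 48, 429]);
translate([481, 803, 0]) cube([48, 48, 429]);
translate([1610, 474, 0]) cube([48, 48, 429]);
translate([1610, 803, 0]) cube([48, 48, 429]);


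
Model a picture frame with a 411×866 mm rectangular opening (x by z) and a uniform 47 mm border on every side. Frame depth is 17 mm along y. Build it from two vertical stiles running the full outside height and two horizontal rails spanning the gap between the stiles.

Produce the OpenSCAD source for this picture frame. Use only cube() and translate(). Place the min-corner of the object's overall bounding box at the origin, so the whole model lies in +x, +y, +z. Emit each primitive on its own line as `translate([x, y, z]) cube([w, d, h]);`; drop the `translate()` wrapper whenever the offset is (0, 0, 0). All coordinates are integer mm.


cube([47, 17, 960]);
translate([458, 0, 0]) cube([47, 17, 960]);
translate([47, 0, 0]) cube([411, 17, 47]);
translate([47, 0, 913]) cube([411, 17, 47]);


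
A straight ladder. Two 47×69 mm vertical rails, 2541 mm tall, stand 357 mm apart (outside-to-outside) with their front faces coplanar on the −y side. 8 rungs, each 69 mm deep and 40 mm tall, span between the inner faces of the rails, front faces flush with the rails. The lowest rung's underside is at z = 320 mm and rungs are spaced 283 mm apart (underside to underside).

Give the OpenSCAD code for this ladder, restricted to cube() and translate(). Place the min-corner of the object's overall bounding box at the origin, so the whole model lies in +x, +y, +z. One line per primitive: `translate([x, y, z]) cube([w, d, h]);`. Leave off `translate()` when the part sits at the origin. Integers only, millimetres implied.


cube([47, 69, 2541]);
translate([310, 0, 0]) cube([47, 69, 2541]);
translate([47, 0, 320]) cube([263, 69, 40]);
translate([47, 0, 603]) cube([263, 69, 40]);
translate([47, 0, 886]) cube([263, 69, 40]);
translate([47, 0, 1169]) cube([263, 69, 40]);
translate([47, 0, 1452]) cube([263, 69, 40]);
translate([47, 0, 1735]) cube([263, 69, 40]);
translate([47, 0, 2018]) cube([263, 69, 40]);
translate([47, 0, 2301]) cube([263, 69, 40]);


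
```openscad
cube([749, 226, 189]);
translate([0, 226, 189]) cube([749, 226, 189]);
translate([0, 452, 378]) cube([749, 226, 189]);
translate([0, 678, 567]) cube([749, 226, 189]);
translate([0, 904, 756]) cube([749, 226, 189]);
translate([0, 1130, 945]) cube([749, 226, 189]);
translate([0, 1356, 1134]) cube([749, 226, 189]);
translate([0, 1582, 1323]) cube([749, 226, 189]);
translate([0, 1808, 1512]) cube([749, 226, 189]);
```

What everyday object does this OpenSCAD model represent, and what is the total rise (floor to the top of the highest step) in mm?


A staircase. The total rise is 1701 mm.

9 identical blocks, each offset up and back from the previous — a staircase. Each step is 189 mm tall and there are 9 of them, so the total rise is 9 × 189 = 1701 mm.


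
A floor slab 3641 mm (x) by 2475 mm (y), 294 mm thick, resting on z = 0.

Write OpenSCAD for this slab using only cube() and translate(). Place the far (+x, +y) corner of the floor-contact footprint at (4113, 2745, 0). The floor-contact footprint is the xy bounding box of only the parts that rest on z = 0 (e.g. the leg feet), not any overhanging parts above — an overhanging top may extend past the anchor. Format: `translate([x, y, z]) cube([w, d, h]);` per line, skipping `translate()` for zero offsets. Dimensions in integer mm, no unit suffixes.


translate([472, 270, 0]) cube([3641, 2475, 294]);


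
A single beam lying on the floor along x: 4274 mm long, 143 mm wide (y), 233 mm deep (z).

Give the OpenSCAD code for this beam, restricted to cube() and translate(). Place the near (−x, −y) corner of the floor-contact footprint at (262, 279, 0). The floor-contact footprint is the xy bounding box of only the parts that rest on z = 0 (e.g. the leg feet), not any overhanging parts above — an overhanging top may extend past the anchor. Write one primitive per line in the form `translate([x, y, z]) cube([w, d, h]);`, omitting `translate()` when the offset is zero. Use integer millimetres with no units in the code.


translate([262, 279, 0]) cube([4274, 143, 233]);


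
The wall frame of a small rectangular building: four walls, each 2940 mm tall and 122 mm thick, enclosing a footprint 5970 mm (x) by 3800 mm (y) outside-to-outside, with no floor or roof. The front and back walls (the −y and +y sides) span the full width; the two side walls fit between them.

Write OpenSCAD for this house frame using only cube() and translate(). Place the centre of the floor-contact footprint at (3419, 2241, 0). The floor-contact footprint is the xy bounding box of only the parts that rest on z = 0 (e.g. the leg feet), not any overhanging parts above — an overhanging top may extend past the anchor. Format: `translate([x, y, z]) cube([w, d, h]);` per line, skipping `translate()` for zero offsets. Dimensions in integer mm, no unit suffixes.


translate([434, 341, 0]) cube([5970, 122, 2940]);
translate([434, 4019, 0]) cube([5970, 122, 2940]);
translate([434, 463, 0]) cube([122, 3556, 2940]);
translate([6282, 463, 0]) cube([122, 3556, 2940]);


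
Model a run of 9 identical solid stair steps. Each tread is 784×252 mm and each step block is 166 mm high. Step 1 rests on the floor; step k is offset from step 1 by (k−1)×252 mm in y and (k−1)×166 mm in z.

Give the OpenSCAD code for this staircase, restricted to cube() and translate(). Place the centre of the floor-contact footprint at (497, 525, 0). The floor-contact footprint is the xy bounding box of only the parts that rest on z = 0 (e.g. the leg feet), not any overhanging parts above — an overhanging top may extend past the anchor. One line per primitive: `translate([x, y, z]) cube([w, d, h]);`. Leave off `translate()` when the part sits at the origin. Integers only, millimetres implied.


translate([105, 399, 0]) cube([784, 252, 166]);
translate([105, 651, 166]) cube([784, 252, 166]);
translate([105, 903, 332]) cube([784, 252, 166]);
translate([105, 1155, 498]) cube([784, 252, 166]);
translate([105, 1407, 664]) cube([784, 252, 166]);
translate([105, 1659, 830]) cube([784, 252, 166]);
translate([105, 1911, 996]) cube([784, 252, 166]);
translate([105, 2163, 1162]) cube([784, 252, 166]);
translate([105, 2415, 1328]) cube([784, 252, 166]);


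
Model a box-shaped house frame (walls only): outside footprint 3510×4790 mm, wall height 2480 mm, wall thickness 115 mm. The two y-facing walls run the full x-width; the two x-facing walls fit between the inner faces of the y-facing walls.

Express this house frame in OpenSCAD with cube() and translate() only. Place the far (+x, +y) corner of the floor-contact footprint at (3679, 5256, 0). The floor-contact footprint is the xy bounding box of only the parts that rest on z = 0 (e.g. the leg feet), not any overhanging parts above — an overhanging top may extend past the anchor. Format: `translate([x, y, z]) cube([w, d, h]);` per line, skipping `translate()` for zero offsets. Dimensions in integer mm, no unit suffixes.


translate([169, 466, 0]) cube([3510, 115, 2480]);
translate([169, 5141, 0]) cube([3510, 115, 2480]);
translate([169, 581, 0]) cube([115, 4560, 2480]);
translate([3564, 581, 0]) cube([115, 4560, 2480]);


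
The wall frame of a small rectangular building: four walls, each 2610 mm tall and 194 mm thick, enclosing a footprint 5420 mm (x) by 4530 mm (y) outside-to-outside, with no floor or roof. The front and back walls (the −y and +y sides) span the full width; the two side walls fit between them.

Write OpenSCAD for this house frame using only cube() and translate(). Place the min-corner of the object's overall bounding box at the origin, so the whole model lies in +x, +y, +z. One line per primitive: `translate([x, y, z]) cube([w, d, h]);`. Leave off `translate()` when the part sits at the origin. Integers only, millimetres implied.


cube([5420, 194, 2610]);
translate([0, 4336, 0]) cube([5420, 194, 2610]);
translate([0, 194, 0]) cube([194, 4142, 2610]);
translate([5226, 194, 0]) cube([194, 4142, 2610]);


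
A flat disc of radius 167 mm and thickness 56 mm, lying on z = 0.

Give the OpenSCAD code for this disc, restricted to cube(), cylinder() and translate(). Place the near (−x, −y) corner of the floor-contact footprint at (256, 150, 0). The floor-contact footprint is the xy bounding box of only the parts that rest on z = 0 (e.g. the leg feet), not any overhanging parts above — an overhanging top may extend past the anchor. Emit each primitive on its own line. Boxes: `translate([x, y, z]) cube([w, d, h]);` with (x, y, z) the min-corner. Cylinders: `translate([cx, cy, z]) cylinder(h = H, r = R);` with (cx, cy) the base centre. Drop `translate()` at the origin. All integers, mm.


translate([423, 317, 0]) cylinder(h = 56, r = 167);


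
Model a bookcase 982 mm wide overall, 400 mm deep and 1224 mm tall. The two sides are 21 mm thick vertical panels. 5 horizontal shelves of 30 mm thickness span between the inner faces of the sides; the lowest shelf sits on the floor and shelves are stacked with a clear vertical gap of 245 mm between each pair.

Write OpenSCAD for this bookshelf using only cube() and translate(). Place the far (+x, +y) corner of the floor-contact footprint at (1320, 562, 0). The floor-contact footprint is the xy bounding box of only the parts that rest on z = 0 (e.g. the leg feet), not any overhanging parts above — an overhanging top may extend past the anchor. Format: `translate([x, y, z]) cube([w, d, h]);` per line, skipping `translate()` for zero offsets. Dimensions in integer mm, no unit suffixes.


translate([338, 162, 0]) cube([21, 400, 1224]);
translate([1299, 162, 0]) cube([21, 400, 1224]);
translate([359, 162, 0]) cube([940, 400, 30]);
translate([359, 162, 275]) cube([940, 400, 30]);
translate([359, 162, 550]) cube([940, 400, 30]);
translate([359, 162, 825]) cube([940, 400, 30]);
translate([359, 162, 1100]) cube([940, 400, 30]);


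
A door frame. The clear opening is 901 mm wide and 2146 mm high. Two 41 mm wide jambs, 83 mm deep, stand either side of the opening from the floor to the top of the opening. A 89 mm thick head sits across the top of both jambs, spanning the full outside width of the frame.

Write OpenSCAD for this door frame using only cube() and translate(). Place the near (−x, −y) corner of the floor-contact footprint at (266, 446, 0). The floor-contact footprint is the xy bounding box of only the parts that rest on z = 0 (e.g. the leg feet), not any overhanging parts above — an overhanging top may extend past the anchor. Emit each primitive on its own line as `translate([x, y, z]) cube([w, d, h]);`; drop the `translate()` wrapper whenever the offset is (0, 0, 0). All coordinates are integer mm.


translate([266, 446, 0]) cube([41, 83, 2146]);
translate([1208, 446, 0]) cube([41, 83, 2146]);
translate([266, 446, 2146]) cube([983, 83, 89]);


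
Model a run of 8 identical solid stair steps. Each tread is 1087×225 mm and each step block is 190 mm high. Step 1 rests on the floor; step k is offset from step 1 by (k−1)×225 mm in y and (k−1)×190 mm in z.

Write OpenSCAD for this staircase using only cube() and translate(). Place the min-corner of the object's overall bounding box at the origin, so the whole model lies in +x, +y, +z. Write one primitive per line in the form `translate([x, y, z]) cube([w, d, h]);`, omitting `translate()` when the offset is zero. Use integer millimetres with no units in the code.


cube([1087, 225, 190]);
translate([0, 225, 190]) cube([1087, 225, 190]);
translate([0, 450, 380]) cube([1087, 225, 190]);
translate([0, 675, 570]) cube([1087, 225, 190]);
translate([0, 900, 760]) cube([1087, 225, 190]);
translate([0, 1125, 950]) cube([1087, 225, 190]);
translate([0, 1350, 1140]) cube([1087, 225, 190]);
translate([0, 1575, 1330]) cube([1087, 225, 190]);


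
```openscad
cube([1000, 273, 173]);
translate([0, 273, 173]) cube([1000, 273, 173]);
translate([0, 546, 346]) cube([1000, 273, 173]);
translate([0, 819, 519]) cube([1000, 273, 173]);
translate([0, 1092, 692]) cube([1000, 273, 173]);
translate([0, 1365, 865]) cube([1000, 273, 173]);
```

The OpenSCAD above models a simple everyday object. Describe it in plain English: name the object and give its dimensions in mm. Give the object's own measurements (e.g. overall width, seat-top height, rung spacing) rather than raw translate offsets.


A straight staircase of 6 solid steps. Each step is 1000 mm wide (x), 273 mm deep (y, the going) and 173 mm tall (the rise). The first step rests on the floor; each subsequent step sits one going further in +y and one rise higher in +z, directly behind and above the previous step with no overlap.


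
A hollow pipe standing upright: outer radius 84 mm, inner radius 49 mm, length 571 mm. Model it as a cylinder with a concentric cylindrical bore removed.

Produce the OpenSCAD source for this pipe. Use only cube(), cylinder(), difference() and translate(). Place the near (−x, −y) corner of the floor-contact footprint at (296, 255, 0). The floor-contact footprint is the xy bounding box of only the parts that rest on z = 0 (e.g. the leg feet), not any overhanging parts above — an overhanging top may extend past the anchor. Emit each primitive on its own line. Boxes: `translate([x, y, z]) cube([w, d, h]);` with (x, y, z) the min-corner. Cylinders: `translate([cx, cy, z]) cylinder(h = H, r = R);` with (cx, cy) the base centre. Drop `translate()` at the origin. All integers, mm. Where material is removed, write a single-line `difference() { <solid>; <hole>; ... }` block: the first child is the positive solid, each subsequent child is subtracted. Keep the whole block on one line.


difference() { translate([380, 339, 0]) cylinder(h = 571, r = 84); translate([380, 339, 0]) cylinder(h = 571, r = 49); }


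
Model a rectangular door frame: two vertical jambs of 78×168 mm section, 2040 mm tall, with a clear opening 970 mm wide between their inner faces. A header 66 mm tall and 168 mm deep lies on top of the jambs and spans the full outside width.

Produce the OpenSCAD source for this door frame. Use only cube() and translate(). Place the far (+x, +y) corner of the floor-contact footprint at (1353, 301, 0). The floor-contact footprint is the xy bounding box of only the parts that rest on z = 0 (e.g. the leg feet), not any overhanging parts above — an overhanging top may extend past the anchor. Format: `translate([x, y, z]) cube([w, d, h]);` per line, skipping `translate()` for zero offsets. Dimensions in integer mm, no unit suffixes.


translate([227, 133, 0]) cube([78, 168, 2040]);
translate([1275, 133, 0]) cube([78, 168, 2040]);
translate([227, 133, 2040]) cube([1126, 168, 66]);


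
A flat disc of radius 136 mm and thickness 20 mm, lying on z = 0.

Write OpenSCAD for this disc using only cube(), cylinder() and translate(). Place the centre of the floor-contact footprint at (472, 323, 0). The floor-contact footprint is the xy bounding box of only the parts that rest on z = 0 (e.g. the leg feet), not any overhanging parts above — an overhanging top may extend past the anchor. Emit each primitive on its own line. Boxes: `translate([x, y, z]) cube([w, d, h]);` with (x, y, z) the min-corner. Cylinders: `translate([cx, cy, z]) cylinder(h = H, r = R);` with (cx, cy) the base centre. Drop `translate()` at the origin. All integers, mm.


translate([472, 323, 0]) cylinder(h = 20, r = 136);


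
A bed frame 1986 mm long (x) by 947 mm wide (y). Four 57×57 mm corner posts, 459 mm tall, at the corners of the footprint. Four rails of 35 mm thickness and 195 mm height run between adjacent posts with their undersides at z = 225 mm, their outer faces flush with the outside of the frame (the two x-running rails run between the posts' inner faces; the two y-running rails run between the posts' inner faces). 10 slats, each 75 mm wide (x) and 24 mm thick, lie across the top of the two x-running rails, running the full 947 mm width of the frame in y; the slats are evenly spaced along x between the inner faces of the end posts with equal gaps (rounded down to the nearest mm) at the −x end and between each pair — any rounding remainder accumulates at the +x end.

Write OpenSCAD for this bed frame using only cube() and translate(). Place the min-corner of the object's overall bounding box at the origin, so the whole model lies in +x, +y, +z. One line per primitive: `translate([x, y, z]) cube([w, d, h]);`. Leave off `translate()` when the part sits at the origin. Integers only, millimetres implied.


// slat z = rail_z + rail_h = 225 + 195 = 420
// slat gap = ⌊(1872 − 10·75) / 11⌋ = 102
cube([57, 57, 459]);
translate([0, 890, 0]) cube([57, 57, 459]);
translate([1929, 0, 0]) cube([57, 57, 459]);
translate([1929, 890, 0]) cube([57, 57, 459]);
translate([57, 0, 225]) cube([1872, 35, 195]);
translate([57, 912, 225]) cube([1872, 35, 195]);
translate([0, 57, 225]) cube([35, 833, 195]);
translate([1951, 57, 225]) cube([35, 833, 195]);
translate([159, 0, 420]) cube([75, 947, 24]);
translate([336, 0, 420]) cube([75, 947, 24]);
translate([513, 0, 420]) cube([75, 947, 24]);
translate([690, 0, 420]) cube([75, 947, 24]);
translate([867, 0, 420]) cube([75, 947, 24]);
translate([1044, 0, 420]) cube([75, 947, 24]);
translate([1221, 0, 420]) cube([75, 947, 24]);
translate([1398, 0, 420]) cube([75, 947, 24]);
translate([1575, 0, 420]) cube([75, 947, 24]);
translate([1752, 0, 420]) cube([75, 947, 24]);
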